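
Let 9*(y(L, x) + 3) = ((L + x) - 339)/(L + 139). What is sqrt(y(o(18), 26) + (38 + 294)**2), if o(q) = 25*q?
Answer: sqrt(344141896562)/1767 ≈ 332.00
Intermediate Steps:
y(L, x) = -3 + (-339 + L + x)/(9*(139 + L)) (y(L, x) = -3 + (((L + x) - 339)/(L + 139))/9 = -3 + ((-339 + L + x)/(139 + L))/9 = -3 + (-339 + L + x)/(9*(139 + L)))
sqrt(y(o(18), 26) + (38 + 294)**2) = sqrt((-4092 + 26 - 650*18)/(9*(139 + 25*18)) + (38 + 294)**2) = sqrt((-4092 + 26 - 26*450)/(9*(139 + 450)) + 332**2) = sqrt((1/9)*(-4092 + 26 - 11700)/589 + 110224) = sqrt((1/9)*(1/589)*(-15766) + 110224) = sqrt(-15766/5301 + 110224) = sqrt(584281658/5301) = sqrt(344141896562)/1767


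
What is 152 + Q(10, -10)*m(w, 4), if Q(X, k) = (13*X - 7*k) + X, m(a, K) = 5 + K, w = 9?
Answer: 2042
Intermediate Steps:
Q(X, k) = -7*k + 14*X (Q(X, k) = (-7*k + 13*X) + X = -7*k + 14*X)
152 + Q(10, -10)*m(w, 4) = 152 + (-7*(-10) + 14*10)*(5 + 4) = 152 + (70 + 140)*9 = 152 + 210*9 = 152 + 1890 = 2042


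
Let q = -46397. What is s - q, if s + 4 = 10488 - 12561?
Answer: 44320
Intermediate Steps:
s = -2077 (s = -4 + (10488 - 12561) = -4 - 2073 = -2077)
s - q = -2077 - 1*(-46397) = -2077 + 46397 = 44320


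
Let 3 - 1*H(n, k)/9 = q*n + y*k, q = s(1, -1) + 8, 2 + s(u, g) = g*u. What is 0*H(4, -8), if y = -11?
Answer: 0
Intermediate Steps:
s(u, g) = -2 + g*u
q = 5 (q = (-2 - 1*1) + 8 = (-2 - 1) + 8 = -3 + 8 = 5)
H(n, k) = 27 - 45*n + 99*k (H(n, k) = 27 - 9*(5*n - 11*k) = 27 - 9*(-11*k + 5*n) = 27 + (-45*n + 99*k) = 27 - 45*n + 99*k)
0*H(4, -8) = 0*(27 - 45*4 + 99*(-8)) = 0*(27 - 180 - 792) = 0*(-945) = 0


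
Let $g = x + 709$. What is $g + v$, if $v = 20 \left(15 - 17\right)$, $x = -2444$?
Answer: $-1775$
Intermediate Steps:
$g = -1735$ ($g = -2444 + 709 = -1735$)
$v = -40$ ($v = 20 \left(-2\right) = -40$)
$g + v = -1735 - 40 = -1775$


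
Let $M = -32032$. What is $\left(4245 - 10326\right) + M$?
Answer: $-38113$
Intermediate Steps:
$\left(4245 - 10326\right) + M = \left(4245 - 10326\right) - 32032 = -6081 - 32032 = -38113$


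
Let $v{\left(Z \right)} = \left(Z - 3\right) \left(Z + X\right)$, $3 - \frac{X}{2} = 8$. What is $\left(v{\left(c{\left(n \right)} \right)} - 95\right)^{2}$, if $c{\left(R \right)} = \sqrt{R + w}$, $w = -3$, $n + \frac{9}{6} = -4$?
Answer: $\frac{15863}{4} + \frac{1911 i \sqrt{34}}{2} \approx 3965.8 + 5571.5 i$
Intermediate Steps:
$X = -10$ ($X = 6 - 16 = -10$)
$n = - \frac{11}{2}$ ($n = - \frac{3}{2} - 4 = - \frac{11}{2} \approx -5.5$)
$c{\left(R \right)} = \sqrt{-3 + R}$ ($c{\left(R \right)} = \sqrt{R - 3} = \sqrt{-3 + R}$)
$v{\left(Z \right)} = \left(-10 + Z\right) \left(-3 + Z\right)$ ($v{\left(Z \right)} = \left(Z - 3\right) \left(Z - 10\right) = \left(-3 + Z\right) \left(-10 + Z\right) = \left(-10 + Z\right) \left(-3 + Z\right)$)
$\left(v{\left(c{\left(n \right)} \right)} - 95\right)^{2} = \left(\left(30 + \left(\sqrt{-3 - \frac{11}{2}}\right)^{2} - 13 \sqrt{-3 - \frac{11}{2}}\right) - 95\right)^{2} = \left(\left(30 + \left(\sqrt{- \frac{17}{2}}\right)^{2} - 13 \sqrt{- \frac{17}{2}}\right) - 95\right)^{2} = \left(\left(30 + \left(\frac{i \sqrt{34}}{2}\right)^{2} - 13 \frac{i \sqrt{34}}{2}\right) - 95\right)^{2} = \left(\left(30 - \frac{17}{2} - \frac{13 i \sqrt{34}}{2}\right) - 95\right)^{2} = \left(\left(\frac{43}{2} - \frac{13 i \sqrt{34}}{2}\right) - 95\right)^{2} = \left(- \frac{147}{2} - \frac{13 i \sqrt{34}}{2}\right)^{2}$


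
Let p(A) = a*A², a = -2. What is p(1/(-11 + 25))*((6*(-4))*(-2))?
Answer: -24/49 ≈ -0.48980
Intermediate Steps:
p(A) = -2*A²
p(1/(-11 + 25))*((6*(-4))*(-2)) = (-2/(-11 + 25)²)*((6*(-4))*(-2)) = (-2*(1/14)²)*(-24*(-2)) = -2*(1/14)²*48 = -2*1/196*48 = -1/98*48 = -24/49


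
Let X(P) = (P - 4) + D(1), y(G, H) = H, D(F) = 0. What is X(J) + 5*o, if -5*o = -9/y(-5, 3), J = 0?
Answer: -1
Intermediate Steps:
X(P) = -4 + P (X(P) = (P - 4) + 0 = (-4 + P) + 0 = -4 + P)
o = 3/5 (o = -(-9)/(5*3) = -1/5*(-3) = 3/5 ≈ 0.60000)
X(J) + 5*o = (-4 + 0) + 5*(3/5) = -4 + 3 = -1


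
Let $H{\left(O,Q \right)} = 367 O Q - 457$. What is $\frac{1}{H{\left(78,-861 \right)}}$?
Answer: $- \frac{1}{24647443} \approx -4.0572 \cdot 10^{-8}$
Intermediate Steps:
$H{\left(O,Q \right)} = -457 + 367 O Q$ ($H{\left(O,Q \right)} = 367 O Q - 457 = -457 + 367 O Q$)
$\frac{1}{H{\left(78,-861 \right)}} = \frac{1}{-457 + 367 \cdot 78 \left(-861\right)} = \frac{1}{-457 - 24646986} = \frac{1}{-24647443} = - \frac{1}{24647443}$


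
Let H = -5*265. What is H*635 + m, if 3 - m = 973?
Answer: -842345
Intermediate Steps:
H = -1325
m = -970 (m = 3 - 1*973 = 3 - 973 = -970)
H*635 + m = -1325*635 - 970 = -841375 - 970 = -842345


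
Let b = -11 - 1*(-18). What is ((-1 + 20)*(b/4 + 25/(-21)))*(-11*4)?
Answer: -9823/21 ≈ -467.76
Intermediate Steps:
b = 7 (b = -11 + 18 = 7)
((-1 + 20)*(b/4 + 25/(-21)))*(-11*4) = ((-1 + 20)*(7/4 + 25/(-21)))*(-11*4) = (19*(7*(¼) + 25*(-1/21)))*(-44) = (19*(7/4 - 25/21))*(-44) = (19*(47/84))*(-44) = (893/84)*(-44) = -9823/21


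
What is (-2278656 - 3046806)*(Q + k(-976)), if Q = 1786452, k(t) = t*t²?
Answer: 4941643832908488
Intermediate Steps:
k(t) = t³
(-2278656 - 3046806)*(Q + k(-976)) = (-2278656 - 3046806)*(1786452 + (-976)³) = -5325462*(1786452 - 929714176) = -5325462*(-927927724) = 4941643832908488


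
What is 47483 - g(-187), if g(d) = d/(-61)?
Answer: 2896276/61 ≈ 47480.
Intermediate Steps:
g(d) = -d/61 (g(d) = d*(-1/61) = -d/61)
47483 - g(-187) = 47483 - (-1)*(-187)/61 = 47483 - 1*187/61 = 47483 - 187/61 = 2896276/61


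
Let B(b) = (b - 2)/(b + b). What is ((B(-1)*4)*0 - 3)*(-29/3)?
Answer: 29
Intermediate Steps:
B(b) = (-2 + b)/(2*b) (B(b) = (-2 + b)/((2*b)) = (-2 + b)*(1/(2*b)) = (-2 + b)/(2*b))
((B(-1)*4)*0 - 3)*(-29/3) = ((((½)*(-2 - 1)/(-1))*4)*0 - 3)*(-29/3) = ((((½)*(-1)*(-3))*4)*0 - 3)*(-29*⅓) = (((3/2)*4)*0 - 3)*(-29/3) = (6*0 - 3)*(-29/3) = (0 - 3)*(-29/3) = -3*(-29/3) = 29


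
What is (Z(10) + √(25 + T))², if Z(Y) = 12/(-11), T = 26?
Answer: 6315/121 - 24*√51/11 ≈ 36.609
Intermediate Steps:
Z(Y) = -12/11 (Z(Y) = 12*(-1/11) = -12/11)
(Z(10) + √(25 + T))² = (-12/11 + √(25 + 26))² = (-12/11 + √51)²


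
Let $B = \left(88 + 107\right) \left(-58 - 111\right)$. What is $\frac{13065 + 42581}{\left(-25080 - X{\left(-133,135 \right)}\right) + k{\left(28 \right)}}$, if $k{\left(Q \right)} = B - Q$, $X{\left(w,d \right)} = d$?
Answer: $- \frac{27823}{29099} \approx -0.95615$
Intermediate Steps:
$B = -32955$ ($B = 195 \left(-169\right) = -32955$)
$k{\left(Q \right)} = -32955 - Q$
$\frac{13065 + 42581}{\left(-25080 - X{\left(-133,135 \right)}\right) + k{\left(28 \right)}} = \frac{13065 + 42581}{\left(-25080 - 135\right) - 32983} = \frac{55646}{\left(-25080 - 135\right) - 32983} = \frac{55646}{-25215 - 32983} = \frac{55646}{-58198} = 55646 \left(- \frac{1}{58198}\right) = - \frac{27823}{29099}$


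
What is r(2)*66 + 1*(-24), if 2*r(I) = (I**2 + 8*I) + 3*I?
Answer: 834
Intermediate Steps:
r(I) = I**2/2 + 11*I/2 (r(I) = ((I**2 + 8*I) + 3*I)/2 = (I**2 + 11*I)/2 = I**2/2 + 11*I/2)
r(2)*66 + 1*(-24) = ((1/2)*2*(11 + 2))*66 + 1*(-24) = ((1/2)*2*13)*66 - 24 = 13*66 - 24 = 858 - 24 = 834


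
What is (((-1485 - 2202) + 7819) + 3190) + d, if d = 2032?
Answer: 9354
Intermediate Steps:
(((-1485 - 2202) + 7819) + 3190) + d = (((-1485 - 2202) + 7819) + 3190) + 2032 = ((-3687 + 7819) + 3190) + 2032 = (4132 + 3190) + 2032 = 7322 + 2032 = 9354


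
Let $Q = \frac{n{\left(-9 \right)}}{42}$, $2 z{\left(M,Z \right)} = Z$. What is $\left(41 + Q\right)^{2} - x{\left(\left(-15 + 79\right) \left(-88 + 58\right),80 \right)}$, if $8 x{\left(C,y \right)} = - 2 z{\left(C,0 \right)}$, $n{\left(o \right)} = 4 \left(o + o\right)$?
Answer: $\frac{75625}{49} \approx 1543.4$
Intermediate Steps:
$z{\left(M,Z \right)} = \frac{Z}{2}$
$n{\left(o \right)} = 8 o$ ($n{\left(o \right)} = 4 \cdot 2 o = 8 o$)
$Q = - \frac{12}{7}$ ($Q = \frac{8 \left(-9\right)}{42} = \left(-72\right) \frac{1}{42} = - \frac{12}{7} \approx -1.7143$)
$x{\left(C,y \right)} = 0$ ($x{\left(C,y \right)} = \frac{\left(-2\right) \frac{1}{2} \cdot 0}{8} = \frac{\left(-2\right) 0}{8} = \frac{1}{8} \cdot 0 = 0$)
$\left(41 + Q\right)^{2} - x{\left(\left(-15 + 79\right) \left(-88 + 58\right),80 \right)} = \left(41 - \frac{12}{7}\right)^{2} - 0 = \left(\frac{275}{7}\right)^{2} + 0 = \frac{75625}{49} + 0 = \frac{75625}{49}$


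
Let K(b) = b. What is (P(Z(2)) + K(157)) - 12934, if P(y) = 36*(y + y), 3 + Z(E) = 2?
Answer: -12849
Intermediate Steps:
Z(E) = -1 (Z(E) = -3 + 2 = -1)
P(y) = 72*y (P(y) = 36*(2*y) = 72*y)
(P(Z(2)) + K(157)) - 12934 = (72*(-1) + 157) - 12934 = (-72 + 157) - 12934 = 85 - 12934 = -12849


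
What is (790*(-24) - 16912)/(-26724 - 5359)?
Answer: 35872/32083 ≈ 1.1181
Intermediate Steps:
(790*(-24) - 16912)/(-26724 - 5359) = (-18960 - 16912)/(-32083) = -35872*(-1/32083) = 35872/32083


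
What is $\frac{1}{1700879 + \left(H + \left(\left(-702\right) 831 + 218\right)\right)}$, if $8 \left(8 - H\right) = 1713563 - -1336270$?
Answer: $\frac{8}{5892111} \approx 1.3577 \cdot 10^{-6}$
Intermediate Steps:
$H = - \frac{3049769}{8}$ ($H = 8 - \frac{1713563 - -1336270}{8} = 8 - \frac{1713563 + 1336270}{8} = 8 - \frac{3049833}{8} = - \frac{3049769}{8} \approx -3.8122 \cdot 10^{5}$)
$\frac{1}{1700879 + \left(H + \left(\left(-702\right) 831 + 218\right)\right)} = \frac{1}{1700879 + \left(- \frac{3049769}{8} + \left(\left(-702\right) 831 + 218\right)\right)} = \frac{1}{1700879 + \left(- \frac{3049769}{8} + \left(-583362 + 218\right)\right)} = \frac{1}{1700879 - \frac{7714921}{8}} = \frac{1}{\frac{5892111}{8}} = \frac{8}{5892111}$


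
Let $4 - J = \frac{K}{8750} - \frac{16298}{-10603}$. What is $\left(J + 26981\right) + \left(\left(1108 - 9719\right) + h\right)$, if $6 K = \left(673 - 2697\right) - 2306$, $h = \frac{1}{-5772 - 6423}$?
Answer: $\frac{831472589690437}{45256254750} \approx 18373.0$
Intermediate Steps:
$h = - \frac{1}{12195}$ ($h = \frac{1}{-12195} = - \frac{1}{12195} \approx -8.2001 \cdot 10^{-5}$)
$K = - \frac{2165}{3}$ ($K = \frac{\left(673 - 2697\right) - 2306}{6} = \frac{-2024 - 2306}{6} = \frac{1}{6} \left(-4330\right) = - \frac{2165}{3} \approx -721.67$)
$J = \frac{141689599}{55665750}$ ($J = 4 - \left(- \frac{2165}{3 \cdot 8750} - \frac{16298}{-10603}\right) = 4 - \left(\left(- \frac{2165}{3}\right) \frac{1}{8750} - - \frac{16298}{10603}\right) = 4 - \left(- \frac{433}{5250} + \frac{16298}{10603}\right) = 4 - \frac{80973401}{55665750} = \frac{141689599}{55665750} \approx 2.5454$)
$\left(J + 26981\right) + \left(\left(1108 - 9719\right) + h\right) = \left(\frac{141689599}{55665750} + 26981\right) + \left(\left(1108 - 9719\right) - \frac{1}{12195}\right) = \frac{1502059290349}{55665750} - \frac{105011146}{12195} = \frac{831472589690437}{45256254750}$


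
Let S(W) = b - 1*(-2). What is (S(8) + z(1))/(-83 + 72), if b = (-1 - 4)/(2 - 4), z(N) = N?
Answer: -½ ≈ -0.50000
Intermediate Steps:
b = 5/2 (b = -5/(-2) = -5*(-½) = 5/2 ≈ 2.5000)
S(W) = 9/2 (S(W) = 5/2 - 1*(-2) = 5/2 + 2 = 9/2)
(S(8) + z(1))/(-83 + 72) = (9/2 + 1)/(-83 + 72) = (11/2)/(-11) = (11/2)*(-1/11) = -½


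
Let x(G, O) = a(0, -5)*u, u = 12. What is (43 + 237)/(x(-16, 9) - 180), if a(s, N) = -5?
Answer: -7/6 ≈ -1.1667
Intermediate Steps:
x(G, O) = -60 (x(G, O) = -5*12 = -60)
(43 + 237)/(x(-16, 9) - 180) = (43 + 237)/(-60 - 180) = 280/(-240) = 280*(-1/240) = -7/6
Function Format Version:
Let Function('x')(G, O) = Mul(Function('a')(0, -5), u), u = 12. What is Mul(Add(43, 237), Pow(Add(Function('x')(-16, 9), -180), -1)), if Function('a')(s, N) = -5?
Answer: Rational(-7, 6) ≈ -1.1667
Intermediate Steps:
Function('x')(G, O) = -60 (Function('x')(G, O) = Mul(-5, 12) = -60)
Mul(Add(43, 237), Pow(Add(Function('x')(-16, 9), -180), -1)) = Mul(Add(43, 237), Pow(Add(-60, -180), -1)) = Mul(280, Pow(-240, -1)) = Mul(280, Rational(-1, 240)) = Rational(-7, 6)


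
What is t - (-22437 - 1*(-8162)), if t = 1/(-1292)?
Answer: 18443299/1292 ≈ 14275.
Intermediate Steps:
t = -1/1292 ≈ -0.00077399
t - (-22437 - 1*(-8162)) = -1/1292 - (-22437 - 1*(-8162)) = -1/1292 - (-22437 + 8162) = -1/1292 - 1*(-14275) = -1/1292 + 14275 = 18443299/1292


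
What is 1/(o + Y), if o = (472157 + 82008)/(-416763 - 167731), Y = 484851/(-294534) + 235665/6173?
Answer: 88558555444059/3151131579080929 ≈ 0.028104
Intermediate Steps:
Y = 22139456629/606052794 (Y = 484851*(-1/294534) + 235665*(1/6173) = -161617/98178 + 235665/6173 = 22139456629/606052794 ≈ 36.531)
o = -554165/584494 (o = 554165/(-584494) = 554165*(-1/584494) = -554165/584494 ≈ -0.94811)
1/(o + Y) = 1/(-554165/584494 + 22139456629/606052794) = 1/(3151131579080929/88558555444059) = 88558555444059/3151131579080929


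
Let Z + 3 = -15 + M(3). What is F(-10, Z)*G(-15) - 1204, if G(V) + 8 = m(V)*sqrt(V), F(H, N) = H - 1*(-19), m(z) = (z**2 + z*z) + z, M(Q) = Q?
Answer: -1276 + 3915*I*sqrt(15) ≈ -1276.0 + 15163.0*I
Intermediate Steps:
Z = -15 (Z = -3 + (-15 + 3) = -3 - 12 = -15)
m(z) = z + 2*z**2 (m(z) = (z**2 + z**2) + z = 2*z**2 + z = z + 2*z**2)
F(H, N) = 19 + H (F(H, N) = H + 19 = 19 + H)
G(V) = -8 + V**(3/2)*(1 + 2*V) (G(V) = -8 + (V*(1 + 2*V))*sqrt(V) = -8 + V**(3/2)*(1 + 2*V))
F(-10, Z)*G(-15) - 1204 = (19 - 10)*(-8 + (-15)**(3/2)*(1 + 2*(-15))) - 1204 = 9*(-8 + (-15*I*sqrt(15))*(1 - 30)) - 1204 = 9*(-8 - 15*I*sqrt(15)*(-29)) - 1204 = 9*(-8 + 435*I*sqrt(15)) - 1204 = (-72 + 3915*I*sqrt(15)) - 1204 = -1276 + 3915*I*sqrt(15)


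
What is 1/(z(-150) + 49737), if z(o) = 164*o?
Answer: 1/25137 ≈ 3.9782e-5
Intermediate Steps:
1/(z(-150) + 49737) = 1/(164*(-150) + 49737) = 1/(-24600 + 49737) = 1/25137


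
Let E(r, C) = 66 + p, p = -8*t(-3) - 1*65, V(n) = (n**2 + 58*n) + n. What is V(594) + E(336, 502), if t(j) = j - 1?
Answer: 387915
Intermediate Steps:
t(j) = -1 + j
V(n) = n**2 + 59*n
p = -33 (p = -8*(-1 - 3) - 1*65 = -8*(-4) - 65 = 32 - 65 = -33)
E(r, C) = 33 (E(r, C) = 66 - 33 = 33)
V(594) + E(336, 502) = 594*(59 + 594) + 33 = 594*653 + 33 = 387882 + 33 = 387915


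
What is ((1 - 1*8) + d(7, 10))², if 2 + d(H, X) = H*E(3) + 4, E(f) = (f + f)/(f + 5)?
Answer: 1/16 ≈ 0.062500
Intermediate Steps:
E(f) = 2*f/(5 + f) (E(f) = (2*f)/(5 + f) = 2*f/(5 + f))
d(H, X) = 2 + 3*H/4 (d(H, X) = -2 + (H*(2*3/(5 + 3)) + 4) = -2 + (H*(2*3/8) + 4) = -2 + (H*(2*3*(⅛)) + 4) = -2 + (H*(¾) + 4) = -2 + (3*H/4 + 4) = -2 + (4 + 3*H/4) = 2 + 3*H/4)
((1 - 1*8) + d(7, 10))² = ((1 - 1*8) + (2 + (¾)*7))² = ((1 - 8) + (2 + 21/4))² = (-7 + 29/4)² = (¼)² = 1/16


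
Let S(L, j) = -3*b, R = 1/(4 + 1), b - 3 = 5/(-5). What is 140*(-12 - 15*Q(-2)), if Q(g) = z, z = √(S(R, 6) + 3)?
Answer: -1680 - 2100*I*√3 ≈ -1680.0 - 3637.3*I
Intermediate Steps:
b = 2 (b = 3 + 5/(-5) = 3 + 5*(-⅕) = 3 - 1 = 2)
R = ⅕ (R = 1/5 = ⅕ ≈ 0.20000)
S(L, j) = -6 (S(L, j) = -3*2 = -6)
z = I*√3 (z = √(-6 + 3) = √(-3) = I*√3 ≈ 1.732*I)
Q(g) = I*√3
140*(-12 - 15*Q(-2)) = 140*(-12 - 15*I*√3) = -1680 - 2100*I*√3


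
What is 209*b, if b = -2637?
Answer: -551133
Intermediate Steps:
209*b = 209*(-2637) = -551133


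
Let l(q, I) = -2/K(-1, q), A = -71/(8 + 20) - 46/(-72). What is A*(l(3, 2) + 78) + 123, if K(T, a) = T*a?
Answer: -4955/189 ≈ -26.217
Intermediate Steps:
A = -239/126 (A = -71/28 - 46*(-1/72) = -71*1/28 + 23/36 = -71/28 + 23/36 = -239/126 ≈ -1.8968)
l(q, I) = 2/q (l(q, I) = -2*(-1/q) = -(-2)/q = 2/q)
A*(l(3, 2) + 78) + 123 = -239*(2/3 + 78)/126 + 123 = -239/126*236/3 + 123 = -28202/189 + 123 = -4955/189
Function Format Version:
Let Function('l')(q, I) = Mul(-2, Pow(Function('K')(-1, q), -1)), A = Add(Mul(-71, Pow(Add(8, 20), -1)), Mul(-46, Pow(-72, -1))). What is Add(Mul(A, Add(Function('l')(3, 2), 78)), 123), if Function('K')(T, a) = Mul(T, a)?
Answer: Rational(-4955, 189) ≈ -26.217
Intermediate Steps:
A = Rational(-239, 126) (A = Add(Mul(-71, Pow(28, -1)), Mul(-46, Rational(-1, 72))) = Add(Mul(-71, Rational(1, 28)), Rational(23, 36)) = Add(Rational(-71, 28), Rational(23, 36)) = Rational(-239, 126) ≈ -1.8968)
Function('l')(q, I) = Mul(2, Pow(q, -1)) (Function('l')(q, I) = Mul(-2, Pow(Mul(-1, q), -1)) = Mul(-2, Mul(-1, Pow(q, -1))) = Mul(2, Pow(q, -1)))
Add(Mul(A, Add(Function('l')(3, 2), 78)), 123) = Add(Mul(Rational(-239, 126), Add(Mul(2, Pow(3, -1)), 78)), 123) = Add(Mul(Rational(-239, 126), Add(Mul(2, Rational(1, 3)), 78)), 123) = Add(Mul(Rational(-239, 126), Add(Rational(2, 3), 78)), 123) = Add(Mul(Rational(-239, 126), Rational(236, 3)), 123) = Add(Rational(-28202, 189), 123) = Rational(-4955, 189)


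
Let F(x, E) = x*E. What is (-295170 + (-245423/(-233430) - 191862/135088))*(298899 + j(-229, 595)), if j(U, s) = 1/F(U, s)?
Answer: -764260534390405043102729/8662519266450 ≈ -8.8226e+10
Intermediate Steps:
F(x, E) = E*x
j(U, s) = 1/(U*s) (j(U, s) = 1/(s*U) = 1/(U*s))
(-295170 + (-245423/(-233430) - 191862/135088))*(298899 + j(-229, 595)) = (-295170 + (-245423/(-233430) - 191862/135088))*(298899 + 1/(-229*595)) = (-295170 + (-245423*(-1/233430) - 191862*1/135088))*(298899 - 1/229*1/595) = (-295170 + (245423/233430 - 95931/67544))*(298899 - 1/136255) = (-295170 - 2908161109/7883397960)*(40726483244/136255) = -2326945484014309/7883397960*40726483244/136255 = -764260534390405043102729/8662519266450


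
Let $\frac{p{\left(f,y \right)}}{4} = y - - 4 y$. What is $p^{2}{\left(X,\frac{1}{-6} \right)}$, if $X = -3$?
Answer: $\frac{100}{9} \approx 11.111$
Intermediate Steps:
$p{\left(f,y \right)} = 20 y$ ($p{\left(f,y \right)} = 4 \left(y - - 4 y\right) = 4 \left(y + 4 y\right) = 4 \cdot 5 y = 20 y$)
$p^{2}{\left(X,\frac{1}{-6} \right)} = \left(\frac{20}{-6}\right)^{2} = \left(20 \left(- \frac{1}{6}\right)\right)^{2} = \left(- \frac{10}{3}\right)^{2} = \frac{100}{9}$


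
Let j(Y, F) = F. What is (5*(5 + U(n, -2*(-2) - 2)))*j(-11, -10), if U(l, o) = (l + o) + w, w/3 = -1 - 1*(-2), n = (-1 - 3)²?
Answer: -1300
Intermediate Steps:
n = 16 (n = (-4)² = 16)
w = 3 (w = 3*(-1 - 1*(-2)) = 3*(-1 + 2) = 3*1 = 3)
U(l, o) = 3 + l + o (U(l, o) = (l + o) + 3 = 3 + l + o)
(5*(5 + U(n, -2*(-2) - 2)))*j(-11, -10) = (5*(5 + (3 + 16 + (-2*(-2) - 2))))*(-10) = (5*(5 + (3 + 16 + (4 - 2))))*(-10) = (5*(5 + (3 + 16 + 2)))*(-10) = (5*(5 + 21))*(-10) = (5*26)*(-10) = 130*(-10) = -1300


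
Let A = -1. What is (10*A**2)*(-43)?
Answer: -430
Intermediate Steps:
(10*A**2)*(-43) = (10*(-1)**2)*(-43) = (10*1)*(-43) = 10*(-43) = -430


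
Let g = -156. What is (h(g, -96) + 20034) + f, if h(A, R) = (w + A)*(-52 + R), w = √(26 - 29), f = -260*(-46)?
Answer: 55082 - 148*I*√3 ≈ 55082.0 - 256.34*I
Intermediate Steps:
f = 11960
w = I*√3 (w = √(-3) = I*√3 ≈ 1.732*I)
h(A, R) = (-52 + R)*(A + I*√3) (h(A, R) = (I*√3 + A)*(-52 + R) = (A + I*√3)*(-52 + R) = (-52 + R)*(A + I*√3))
(h(g, -96) + 20034) + f = ((-52*(-156) - 156*(-96) - 52*I*√3 + I*(-96)*√3) + 20034) + 11960 = ((8112 + 14976 - 52*I*√3 - 96*I*√3) + 20034) + 11960 = ((23088 - 148*I*√3) + 20034) + 11960 = (43122 - 148*I*√3) + 11960 = 55082 - 148*I*√3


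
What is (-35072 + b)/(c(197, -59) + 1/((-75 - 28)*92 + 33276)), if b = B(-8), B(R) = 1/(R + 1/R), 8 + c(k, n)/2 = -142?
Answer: 10851314880/92819987 ≈ 116.91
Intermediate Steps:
c(k, n) = -300 (c(k, n) = -16 + 2*(-142) = -16 - 284 = -300)
b = -8/65 (b = -8/(1 + (-8)²) = -8/(1 + 64) = -8/65 ≈ -0.12308)
(-35072 + b)/(c(197, -59) + 1/((-75 - 28)*92 + 33276)) = (-35072 - 8/65)/(-300 + 1/((-75 - 28)*92 + 33276)) = -2279688/(65*(-300 + 1/(-103*92 + 33276))) = -2279688/(65*(-300 + 1/(-9476 + 33276))) = -2279688/(65*(-300 + 1/23800)) = -2279688/(65*(-7139999/23800)) = -2279688/65*(-23800/7139999) = 10851314880/92819987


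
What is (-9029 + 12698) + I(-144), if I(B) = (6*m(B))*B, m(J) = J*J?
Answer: -17912235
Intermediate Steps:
m(J) = J²
I(B) = 6*B³ (I(B) = (6*B²)*B = 6*B³)
(-9029 + 12698) + I(-144) = (-9029 + 12698) + 6*(-144)³ = 3669 + 6*(-2985984) = 3669 - 17915904 = -17912235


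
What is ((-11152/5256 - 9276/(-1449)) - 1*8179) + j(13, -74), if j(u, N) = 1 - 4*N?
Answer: -833281600/105777 ≈ -7877.7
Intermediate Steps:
((-11152/5256 - 9276/(-1449)) - 1*8179) + j(13, -74) = ((-11152/5256 - 9276/(-1449)) - 1*8179) + (1 - 4*(-74)) = ((-11152*1/5256 - 9276*(-1/1449)) - 8179) + (1 + 296) = ((-1394/657 + 3092/483) - 8179) + 297 = (452714/105777 - 8179) + 297 = -864697369/105777 + 297 = -833281600/105777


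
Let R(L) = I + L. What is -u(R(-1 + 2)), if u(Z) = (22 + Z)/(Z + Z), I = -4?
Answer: 19/6 ≈ 3.1667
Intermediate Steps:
R(L) = -4 + L
u(Z) = (22 + Z)/(2*Z) (u(Z) = (22 + Z)/((2*Z)) = (22 + Z)*(1/(2*Z)) = (22 + Z)/(2*Z))
-u(R(-1 + 2)) = -(22 + (-4 + (-1 + 2)))/(2*(-4 + (-1 + 2))) = -(22 + (-4 + 1))/(2*(-4 + 1)) = -(22 - 3)/(2*(-3)) = -(-1)*19/(2*3) = -1*(-19/6) = 19/6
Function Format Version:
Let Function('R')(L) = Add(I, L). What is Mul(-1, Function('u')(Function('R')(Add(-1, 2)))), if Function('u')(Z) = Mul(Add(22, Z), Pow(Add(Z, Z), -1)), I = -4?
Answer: Rational(19, 6) ≈ 3.1667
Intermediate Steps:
Function('R')(L) = Add(-4, L)
Function('u')(Z) = Mul(Rational(1, 2), Pow(Z, -1), Add(22, Z)) (Function('u')(Z) = Mul(Add(22, Z), Pow(Mul(2, Z), -1)) = Mul(Add(22, Z), Mul(Rational(1, 2), Pow(Z, -1))) = Mul(Rational(1, 2), Pow(Z, -1), Add(22, Z)))
Mul(-1, Function('u')(Function('R')(Add(-1, 2)))) = Mul(-1, Mul(Rational(1, 2), Pow(Add(-4, Add(-1, 2)), -1), Add(22, Add(-4, Add(-1, 2))))) = Mul(-1, Mul(Rational(1, 2), Pow(Add(-4, 1), -1), Add(22, Add(-4, 1)))) = Mul(-1, Mul(Rational(1, 2), Pow(-3, -1), Add(22, -3))) = Mul(-1, Mul(Rational(1, 2), Rational(-1, 3), 19)) = Mul(-1, Rational(-19, 6)) = Rational(19, 6)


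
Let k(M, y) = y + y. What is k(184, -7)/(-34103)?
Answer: 14/34103 ≈ 0.00041052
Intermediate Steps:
k(M, y) = 2*y
k(184, -7)/(-34103) = (2*(-7))/(-34103) = -14*(-1/34103) = 14/34103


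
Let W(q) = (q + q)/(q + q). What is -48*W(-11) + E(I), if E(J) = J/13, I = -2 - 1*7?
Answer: -633/13 ≈ -48.692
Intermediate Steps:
I = -9 (I = -2 - 7 = -9)
W(q) = 1 (W(q) = (2*q)/((2*q)) = (2*q)*(1/(2*q)) = 1)
E(J) = J/13 (E(J) = J*(1/13) = J/13)
-48*W(-11) + E(I) = -48*1 + (1/13)*(-9) = -48 - 9/13 = -633/13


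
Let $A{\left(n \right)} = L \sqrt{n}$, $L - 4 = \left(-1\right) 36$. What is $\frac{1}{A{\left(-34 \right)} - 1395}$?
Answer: $\frac{i}{- 1395 i + 32 \sqrt{34}} \approx -0.00070425 + 9.4198 \cdot 10^{-5} i$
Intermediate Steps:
$L = -32$ ($L = 4 - 36 = -32$)
$A{\left(n \right)} = - 32 \sqrt{n}$
$\frac{1}{A{\left(-34 \right)} - 1395} = \frac{1}{- 32 \sqrt{-34} - 1395} = \frac{1}{- 32 i \sqrt{34} - 1395} = \frac{1}{-1395 - 32 i \sqrt{34}}$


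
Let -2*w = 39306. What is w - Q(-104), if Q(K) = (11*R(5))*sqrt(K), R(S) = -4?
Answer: -19653 + 88*I*sqrt(26) ≈ -19653.0 + 448.71*I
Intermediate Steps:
w = -19653 (w = -1/2*39306 = -19653)
Q(K) = -44*sqrt(K) (Q(K) = (11*(-4))*sqrt(K) = -44*sqrt(K))
w - Q(-104) = -19653 - (-44)*sqrt(-104) = -19653 - (-44)*2*I*sqrt(26) = -19653 - (-88)*I*sqrt(26) = -19653 + 88*I*sqrt(26)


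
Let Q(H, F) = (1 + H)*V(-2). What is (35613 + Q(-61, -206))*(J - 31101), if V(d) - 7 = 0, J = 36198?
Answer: 179378721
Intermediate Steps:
V(d) = 7 (V(d) = 7 + 0 = 7)
Q(H, F) = 7 + 7*H (Q(H, F) = (1 + H)*7 = 7 + 7*H)
(35613 + Q(-61, -206))*(J - 31101) = (35613 + (7 + 7*(-61)))*(36198 - 31101) = (35613 + (7 - 427))*5097 = (35613 - 420)*5097 = 35193*5097 = 179378721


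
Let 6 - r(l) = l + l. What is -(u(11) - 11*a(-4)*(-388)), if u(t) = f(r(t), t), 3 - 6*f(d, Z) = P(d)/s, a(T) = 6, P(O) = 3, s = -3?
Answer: -76826/3 ≈ -25609.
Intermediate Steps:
r(l) = 6 - 2*l (r(l) = 6 - (l + l) = 6 - 2*l)
f(d, Z) = ⅔ (f(d, Z) = ½ - 1/(2*(-3)) = ½ - (-1)/(2*3) = ½ - ⅙*(-1) = ½ + ⅙ = ⅔)
u(t) = ⅔
-(u(11) - 11*a(-4)*(-388)) = -(⅔ - 11*6*(-388)) = -(⅔ - 66*(-388)) = -(⅔ + 25608) = -1*76826/3 = -76826/3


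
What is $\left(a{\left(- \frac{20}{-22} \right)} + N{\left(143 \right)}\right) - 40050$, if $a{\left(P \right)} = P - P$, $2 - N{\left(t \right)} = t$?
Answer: $-40191$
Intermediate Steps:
$N{\left(t \right)} = 2 - t$
$a{\left(P \right)} = 0$
$\left(a{\left(- \frac{20}{-22} \right)} + N{\left(143 \right)}\right) - 40050 = \left(0 + \left(2 - 143\right)\right) - 40050 = \left(0 - 141\right) - 40050 = -141 - 40050 = -40191$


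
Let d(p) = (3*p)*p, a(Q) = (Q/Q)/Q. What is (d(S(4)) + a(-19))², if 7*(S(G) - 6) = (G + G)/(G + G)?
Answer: 11097358336/866761 ≈ 12803.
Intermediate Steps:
S(G) = 43/7 (S(G) = 6 + ((G + G)/(G + G))/7 = 6 + ((2*G)/((2*G)))/7 = 6 + ((2*G)*(1/(2*G)))/7 = 6 + (⅐)*1 = 6 + ⅐ = 43/7)
a(Q) = 1/Q
d(p) = 3*p²
(d(S(4)) + a(-19))² = (3*(43/7)² + 1/(-19))² = (3*(1849/49) - 1/19)² = (5547/49 - 1/19)² = (105344/931)² = 11097358336/866761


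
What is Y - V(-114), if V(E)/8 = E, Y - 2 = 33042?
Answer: 33956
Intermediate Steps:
Y = 33044 (Y = 2 + 33042 = 33044)
V(E) = 8*E
Y - V(-114) = 33044 - 8*(-114) = 33044 - 1*(-912) = 33044 + 912 = 33956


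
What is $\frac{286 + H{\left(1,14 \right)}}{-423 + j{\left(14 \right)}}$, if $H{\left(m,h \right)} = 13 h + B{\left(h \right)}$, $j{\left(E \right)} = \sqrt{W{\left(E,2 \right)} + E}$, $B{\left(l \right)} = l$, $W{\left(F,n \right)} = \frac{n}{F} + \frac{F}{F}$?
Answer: $- \frac{1427202}{1252397} - \frac{482 \sqrt{742}}{1252397} \approx -1.1501$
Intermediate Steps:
$W{\left(F,n \right)} = 1 + \frac{n}{F}$ ($W{\left(F,n \right)} = \frac{n}{F} + 1 = 1 + \frac{n}{F}$)
$j{\left(E \right)} = \sqrt{E + \frac{2 + E}{E}}$ ($j{\left(E \right)} = \sqrt{\frac{E + 2}{E} + E} = \sqrt{\frac{2 + E}{E} + E} = \sqrt{E + \frac{2 + E}{E}}$)
$H{\left(m,h \right)} = 14 h$ ($H{\left(m,h \right)} = 13 h + h = 14 h$)
$\frac{286 + H{\left(1,14 \right)}}{-423 + j{\left(14 \right)}} = \frac{286 + 14 \cdot 14}{-423 + \sqrt{1 + 14 + \frac{2}{14}}} = \frac{286 + 196}{-423 + \sqrt{1 + 14 + 2 \cdot \frac{1}{14}}} = \frac{482}{-423 + \sqrt{1 + 14 + \frac{1}{7}}} = \frac{482}{-423 + \sqrt{\frac{106}{7}}} = \frac{482}{-423 + \frac{\sqrt{742}}{7}}$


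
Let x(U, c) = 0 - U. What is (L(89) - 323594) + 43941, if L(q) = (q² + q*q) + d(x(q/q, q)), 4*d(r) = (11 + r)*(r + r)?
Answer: -263816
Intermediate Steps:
x(U, c) = -U
d(r) = r*(11 + r)/2 (d(r) = ((11 + r)*(r + r))/4 = ((11 + r)*(2*r))/4 = (2*r*(11 + r))/4 = r*(11 + r)/2)
L(q) = -5 + 2*q² (L(q) = (q² + q*q) + (-q/q)*(11 - q/q)/2 = (q² + q²) + (-1*1)*(11 - 1*1)/2 = 2*q² + (½)*(-1)*(11 - 1) = 2*q² + (½)*(-1)*10 = 2*q² - 5 = -5 + 2*q²)
(L(89) - 323594) + 43941 = ((-5 + 2*89²) - 323594) + 43941 = ((-5 + 2*7921) - 323594) + 43941 = ((-5 + 15842) - 323594) + 43941 = (15837 - 323594) + 43941 = -307757 + 43941 = -263816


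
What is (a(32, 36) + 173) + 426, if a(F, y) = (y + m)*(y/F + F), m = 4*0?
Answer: 3583/2 ≈ 1791.5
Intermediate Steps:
m = 0
a(F, y) = y*(F + y/F) (a(F, y) = (y + 0)*(y/F + F) = y*(F + y/F))
(a(32, 36) + 173) + 426 = (36*(36 + 32²)/32 + 173) + 426 = (36*(1/32)*(36 + 1024) + 173) + 426 = (36*(1/32)*1060 + 173) + 426 = (2385/2 + 173) + 426 = 2731/2 + 426 = 3583/2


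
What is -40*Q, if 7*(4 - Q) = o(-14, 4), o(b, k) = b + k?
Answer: -1520/7 ≈ -217.14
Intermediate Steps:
Q = 38/7 (Q = 4 - (-14 + 4)/7 = 4 - ⅐*(-10) = 4 + 10/7 = 38/7 ≈ 5.4286)
-40*Q = -40*38/7 = -1520/7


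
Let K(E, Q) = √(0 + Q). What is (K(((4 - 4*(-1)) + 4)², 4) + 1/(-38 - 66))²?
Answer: 42849/10816 ≈ 3.9616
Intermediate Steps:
K(E, Q) = √Q
(K(((4 - 4*(-1)) + 4)², 4) + 1/(-38 - 66))² = (√4 + 1/(-38 - 66))² = (2 + 1/(-104))² = (2 - 1/104)² = (207/104)² = 42849/10816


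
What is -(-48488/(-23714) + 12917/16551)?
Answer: -554419313/196245207 ≈ -2.8251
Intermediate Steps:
-(-48488/(-23714) + 12917/16551) = -(-48488*(-1/23714) + 12917*(1/16551)) = -(24244/11857 + 12917/16551) = -1*554419313/196245207 = -554419313/196245207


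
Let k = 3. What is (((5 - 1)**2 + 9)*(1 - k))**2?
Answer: 2500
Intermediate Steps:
(((5 - 1)**2 + 9)*(1 - k))**2 = (((5 - 1)**2 + 9)*(1 - 1*3))**2 = ((4**2 + 9)*(1 - 3))**2 = ((16 + 9)*(-2))**2 = (25*(-2))**2 = (-50)**2 = 2500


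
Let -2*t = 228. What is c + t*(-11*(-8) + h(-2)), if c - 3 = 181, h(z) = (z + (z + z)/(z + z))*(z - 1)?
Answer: -10190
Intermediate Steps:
t = -114 (t = -½*228 = -114)
h(z) = (1 + z)*(-1 + z) (h(z) = (z + (2*z)/((2*z)))*(-1 + z) = (z + (2*z)*(1/(2*z)))*(-1 + z) = (z + 1)*(-1 + z) = (1 + z)*(-1 + z))
c = 184 (c = 3 + 181 = 184)
c + t*(-11*(-8) + h(-2)) = 184 - 114*(-11*(-8) + (-1 + (-2)²)) = 184 - 114*(88 + (-1 + 4)) = 184 - 114*(88 + 3) = 184 - 114*91 = 184 - 10374 = -10190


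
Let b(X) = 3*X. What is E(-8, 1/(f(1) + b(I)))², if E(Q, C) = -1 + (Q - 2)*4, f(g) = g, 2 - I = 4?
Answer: 1681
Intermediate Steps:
I = -2 (I = 2 - 1*4 = 2 - 4 = -2)
E(Q, C) = -9 + 4*Q (E(Q, C) = -1 + (-2 + Q)*4 = -1 + (-8 + 4*Q) = -9 + 4*Q)
E(-8, 1/(f(1) + b(I)))² = (-9 + 4*(-8))² = (-9 - 32)² = (-41)² = 1681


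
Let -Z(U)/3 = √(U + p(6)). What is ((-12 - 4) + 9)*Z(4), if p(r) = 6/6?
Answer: 21*√5 ≈ 46.957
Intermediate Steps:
p(r) = 1 (p(r) = 6*(⅙) = 1)
Z(U) = -3*√(1 + U) (Z(U) = -3*√(U + 1) = -3*√(1 + U))
((-12 - 4) + 9)*Z(4) = ((-12 - 4) + 9)*(-3*√(1 + 4)) = (-16 + 9)*(-3*√5) = -(-21)*√5 = 21*√5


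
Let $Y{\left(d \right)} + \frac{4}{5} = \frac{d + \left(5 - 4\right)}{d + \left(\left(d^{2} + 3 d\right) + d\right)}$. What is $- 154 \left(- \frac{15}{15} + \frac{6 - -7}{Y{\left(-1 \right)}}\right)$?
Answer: $\frac{5313}{2} \approx 2656.5$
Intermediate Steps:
$Y{\left(d \right)} = - \frac{4}{5} + \frac{1 + d}{d^{2} + 5 d}$ ($Y{\left(d \right)} = - \frac{4}{5} + \frac{d + \left(5 - 4\right)}{d + \left(\left(d^{2} + 3 d\right) + d\right)} = - \frac{4}{5} + \frac{d + \left(5 - 4\right)}{d + \left(d^{2} + 4 d\right)} = - \frac{4}{5} + \frac{d + 1}{d^{2} + 5 d} = - \frac{4}{5} + \frac{1 + d}{d^{2} + 5 d}$)
$- 154 \left(- \frac{15}{15} + \frac{6 - -7}{Y{\left(-1 \right)}}\right) = - 154 \left(- \frac{15}{15} + \frac{6 - -7}{\frac{1}{5} \frac{1}{-1} \frac{1}{5 - 1} \left(5 - -15 - 4 \left(-1\right)^{2}\right)}\right) = - 154 \left(\left(-15\right) \frac{1}{15} + \frac{6 + 7}{\frac{1}{5} \left(-1\right) \frac{1}{4} \left(5 + 15 - 4\right)}\right) = - 154 \left(-1 + \frac{13}{\frac{1}{5} \left(-1\right) \frac{1}{4} \left(5 + 15 - 4\right)}\right) = - 154 \left(-1 + \frac{13}{\frac{1}{5} \left(-1\right) \frac{1}{4} \cdot 16}\right) = - 154 \left(-1 + \frac{13}{- \frac{4}{5}}\right) = - 154 \left(-1 + 13 \left(- \frac{5}{4}\right)\right) = - 154 \left(-1 - \frac{65}{4}\right) = \left(-154\right) \left(- \frac{69}{4}\right) = \frac{5313}{2}$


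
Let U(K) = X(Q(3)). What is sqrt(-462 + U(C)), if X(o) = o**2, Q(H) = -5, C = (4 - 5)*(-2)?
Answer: I*sqrt(437) ≈ 20.905*I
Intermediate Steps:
C = 2 (C = -1*(-2) = 2)
U(K) = 25 (U(K) = (-5)**2 = 25)
sqrt(-462 + U(C)) = sqrt(-462 + 25) = sqrt(-437) = I*sqrt(437)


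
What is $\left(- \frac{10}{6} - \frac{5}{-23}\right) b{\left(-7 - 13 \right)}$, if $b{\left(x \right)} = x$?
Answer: $\frac{2000}{69} \approx 28.986$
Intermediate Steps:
$\left(- \frac{10}{6} - \frac{5}{-23}\right) b{\left(-7 - 13 \right)} = \left(- \frac{10}{6} - \frac{5}{-23}\right) \left(-7 - 13\right) = \left(\left(-10\right) \frac{1}{6} - - \frac{5}{23}\right) \left(-20\right) = \left(- \frac{5}{3} + \frac{5}{23}\right) \left(-20\right) = \left(- \frac{100}{69}\right) \left(-20\right) = \frac{2000}{69}$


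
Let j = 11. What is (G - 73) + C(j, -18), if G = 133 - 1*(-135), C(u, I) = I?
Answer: 177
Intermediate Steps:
G = 268 (G = 133 + 135 = 268)
(G - 73) + C(j, -18) = (268 - 73) - 18 = 195 - 18 = 177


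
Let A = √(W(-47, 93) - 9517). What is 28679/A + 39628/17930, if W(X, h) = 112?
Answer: 19814/8965 - 28679*I*√1045/3135 ≈ 2.2102 - 295.72*I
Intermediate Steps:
A = 3*I*√1045 (A = √(112 - 9517) = √(-9405) = 3*I*√1045 ≈ 96.979*I)
28679/A + 39628/17930 = 28679/((3*I*√1045)) + 39628/17930 = 28679*(-I*√1045/3135) + 39628*(1/17930) = -28679*I*√1045/3135 + 19814/8965 = 19814/8965 - 28679*I*√1045/3135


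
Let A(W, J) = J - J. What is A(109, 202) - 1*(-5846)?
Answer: 5846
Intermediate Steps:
A(W, J) = 0
A(109, 202) - 1*(-5846) = 0 - 1*(-5846) = 0 + 5846 = 5846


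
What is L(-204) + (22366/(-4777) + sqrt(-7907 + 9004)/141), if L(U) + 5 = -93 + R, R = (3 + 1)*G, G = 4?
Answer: -414080/4777 + sqrt(1097)/141 ≈ -86.447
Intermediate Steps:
R = 16 (R = (3 + 1)*4 = 4*4 = 16)
L(U) = -82 (L(U) = -5 + (-93 + 16) = -5 - 77 = -82)
L(-204) + (22366/(-4777) + sqrt(-7907 + 9004)/141) = -82 + (22366/(-4777) + sqrt(-7907 + 9004)/141) = -82 + (22366*(-1/4777) + sqrt(1097)*(1/141)) = -82 + (-22366/4777 + sqrt(1097)/141) = -414080/4777 + sqrt(1097)/141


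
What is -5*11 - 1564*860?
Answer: -1345095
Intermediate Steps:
-5*11 - 1564*860 = -55 - 1345040 = -1345095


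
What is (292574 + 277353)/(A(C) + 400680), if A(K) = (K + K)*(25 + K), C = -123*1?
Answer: 569927/424788 ≈ 1.3417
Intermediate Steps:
C = -123
A(K) = 2*K*(25 + K) (A(K) = (2*K)*(25 + K) = 2*K*(25 + K))
(292574 + 277353)/(A(C) + 400680) = (292574 + 277353)/(2*(-123)*(25 - 123) + 400680) = 569927/(2*(-123)*(-98) + 400680) = 569927/(24108 + 400680) = 569927/424788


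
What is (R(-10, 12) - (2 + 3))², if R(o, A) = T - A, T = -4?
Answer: 441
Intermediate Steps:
R(o, A) = -4 - A
(R(-10, 12) - (2 + 3))² = ((-4 - 1*12) - (2 + 3))² = ((-4 - 12) - 1*5)² = (-16 - 5)² = (-21)² = 441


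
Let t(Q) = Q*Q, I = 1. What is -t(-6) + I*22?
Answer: -14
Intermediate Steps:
t(Q) = Q²
-t(-6) + I*22 = -1*(-6)² + 1*22 = -1*36 + 22 = -36 + 22 = -14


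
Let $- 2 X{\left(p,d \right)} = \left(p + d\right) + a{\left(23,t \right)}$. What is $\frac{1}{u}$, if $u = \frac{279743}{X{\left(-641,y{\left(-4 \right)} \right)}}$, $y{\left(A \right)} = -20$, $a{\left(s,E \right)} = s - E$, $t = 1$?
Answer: $\frac{639}{559486} \approx 0.0011421$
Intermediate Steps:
$X{\left(p,d \right)} = -11 - \frac{d}{2} - \frac{p}{2}$ ($X{\left(p,d \right)} = - \frac{\left(p + d\right) + \left(23 - 1\right)}{2} = - \frac{\left(d + p\right) + \left(23 - 1\right)}{2} = - \frac{\left(d + p\right) + 22}{2} = - \frac{22 + d + p}{2} = -11 - \frac{d}{2} - \frac{p}{2}$)
$u = \frac{559486}{639}$ ($u = \frac{279743}{-11 - -10 - - \frac{641}{2}} = \frac{279743}{-11 + 10 + \frac{641}{2}} = \frac{279743}{\frac{639}{2}} = 279743 \cdot \frac{2}{639} = \frac{559486}{639} \approx 875.56$)
$\frac{1}{u} = \frac{1}{\frac{559486}{639}} = \frac{639}{559486}$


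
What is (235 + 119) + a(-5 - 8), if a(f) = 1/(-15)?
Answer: 5309/15 ≈ 353.93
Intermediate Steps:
a(f) = -1/15
(235 + 119) + a(-5 - 8) = (235 + 119) - 1/15 = 354 - 1/15 = 5309/15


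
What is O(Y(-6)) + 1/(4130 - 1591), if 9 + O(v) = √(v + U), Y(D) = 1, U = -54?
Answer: -22850/2539 + I*√53 ≈ -8.9996 + 7.2801*I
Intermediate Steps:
O(v) = -9 + √(-54 + v) (O(v) = -9 + √(v - 54) = -9 + √(-54 + v))
O(Y(-6)) + 1/(4130 - 1591) = (-9 + √(-54 + 1)) + 1/(4130 - 1591) = (-9 + √(-53)) + 1/2539 = (-9 + I*√53) + 1/2539 = -22850/2539 + I*√53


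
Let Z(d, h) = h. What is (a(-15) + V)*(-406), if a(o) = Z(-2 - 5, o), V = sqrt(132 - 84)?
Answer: 6090 - 1624*sqrt(3) ≈ 3277.1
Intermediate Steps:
V = 4*sqrt(3) (V = sqrt(48) = 4*sqrt(3) ≈ 6.9282)
a(o) = o
(a(-15) + V)*(-406) = (-15 + 4*sqrt(3))*(-406) = 6090 - 1624*sqrt(3)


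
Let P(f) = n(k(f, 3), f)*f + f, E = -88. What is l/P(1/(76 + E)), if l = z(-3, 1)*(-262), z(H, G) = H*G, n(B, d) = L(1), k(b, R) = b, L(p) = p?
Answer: -4716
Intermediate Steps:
n(B, d) = 1
z(H, G) = G*H
P(f) = 2*f (P(f) = 1*f + f = f + f = 2*f)
l = 786 (l = (1*(-3))*(-262) = -3*(-262) = 786)
l/P(1/(76 + E)) = 786/((2/(76 - 88))) = 786/((2/(-12))) = 786/((2*(-1/12))) = 786/(-⅙) = 786*(-6) = -4716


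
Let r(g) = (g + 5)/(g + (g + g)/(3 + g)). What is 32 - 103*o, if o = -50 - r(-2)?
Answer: 10261/2 ≈ 5130.5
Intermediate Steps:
r(g) = (5 + g)/(g + 2*g/(3 + g)) (r(g) = (5 + g)/(g + (2*g)/(3 + g)) = (5 + g)/(g + 2*g/(3 + g)))
o = -99/2 (o = -50 - (3 - 2)/(-2) = -50 - (-1)/2 = -50 - 1*(-1/2) = -50 + 1/2 = -99/2 ≈ -49.500)
32 - 103*o = 32 - 103*(-99/2) = 32 + 10197/2 = 10261/2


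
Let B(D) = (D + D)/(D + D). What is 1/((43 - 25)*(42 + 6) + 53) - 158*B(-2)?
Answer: -144885/917 ≈ -158.00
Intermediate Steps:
B(D) = 1 (B(D) = (2*D)/((2*D)) = (2*D)*(1/(2*D)) = 1)
1/((43 - 25)*(42 + 6) + 53) - 158*B(-2) = 1/((43 - 25)*(42 + 6) + 53) - 158*1 = 1/(18*48 + 53) - 158 = 1/(864 + 53) - 158 = 1/917 - 158 = -144885/917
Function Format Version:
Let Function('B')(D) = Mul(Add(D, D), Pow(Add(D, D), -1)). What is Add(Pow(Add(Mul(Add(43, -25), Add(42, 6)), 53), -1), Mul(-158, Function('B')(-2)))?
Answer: Rational(-144885, 917) ≈ -158.00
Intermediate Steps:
Function('B')(D) = 1 (Function('B')(D) = Mul(Mul(2, D), Pow(Mul(2, D), -1)) = Mul(Mul(2, D), Mul(Rational(1, 2), Pow(D, -1))) = 1)
Add(Pow(Add(Mul(Add(43, -25), Add(42, 6)), 53), -1), Mul(-158, Function('B')(-2))) = Add(Pow(Add(Mul(Add(43, -25), Add(42, 6)), 53), -1), Mul(-158, 1)) = Add(Pow(Add(Mul(18, 48), 53), -1), -158) = Add(Pow(Add(864, 53), -1), -158) = Add(Pow(917, -1), -158) = Add(Rational(1, 917), -158) = Rational(-144885, 917)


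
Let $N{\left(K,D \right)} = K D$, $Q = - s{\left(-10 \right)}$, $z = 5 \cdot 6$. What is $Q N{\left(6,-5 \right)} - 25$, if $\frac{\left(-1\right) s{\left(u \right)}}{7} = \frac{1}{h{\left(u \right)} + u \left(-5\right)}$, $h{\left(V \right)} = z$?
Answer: $- \frac{221}{8} \approx -27.625$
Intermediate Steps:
$z = 30$
$h{\left(V \right)} = 30$
$s{\left(u \right)} = - \frac{7}{30 - 5 u}$ ($s{\left(u \right)} = - \frac{7}{30 + u \left(-5\right)} = - \frac{7}{30 - 5 u}$)
$Q = \frac{7}{80}$ ($Q = - \frac{7}{5 \left(-6 - 10\right)} = - \frac{7}{5 \left(-16\right)} = - \frac{7 \left(-1\right)}{5 \cdot 16} = \left(-1\right) \left(- \frac{7}{80}\right) = \frac{7}{80} \approx 0.0875$)
$N{\left(K,D \right)} = D K$
$Q N{\left(6,-5 \right)} - 25 = \frac{7 \left(\left(-5\right) 6\right)}{80} - 25 = \frac{7}{80} \left(-30\right) - 25 = - \frac{21}{8} - 25 = - \frac{221}{8}$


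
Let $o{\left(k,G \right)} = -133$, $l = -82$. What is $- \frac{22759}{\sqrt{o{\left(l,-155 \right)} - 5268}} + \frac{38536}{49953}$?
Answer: $\frac{38536}{49953} + \frac{2069 i \sqrt{5401}}{491} \approx 0.77145 + 309.68 i$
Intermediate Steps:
$- \frac{22759}{\sqrt{o{\left(l,-155 \right)} - 5268}} + \frac{38536}{49953} = - \frac{22759}{\sqrt{-133 - 5268}} + \frac{38536}{49953} = - \frac{22759}{\sqrt{-5401}} + 38536 \cdot \frac{1}{49953} = - \frac{22759}{i \sqrt{5401}} + \frac{38536}{49953} = - 22759 \left(- \frac{i \sqrt{5401}}{5401}\right) + \frac{38536}{49953} = \frac{2069 i \sqrt{5401}}{491} + \frac{38536}{49953} = \frac{38536}{49953} + \frac{2069 i \sqrt{5401}}{491}$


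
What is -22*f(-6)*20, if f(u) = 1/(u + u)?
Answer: 110/3 ≈ 36.667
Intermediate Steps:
f(u) = 1/(2*u)
-22*f(-6)*20 = -11/(-6)*20 = -11*(-1)/6*20 = -22*(-1/12)*20 = (11/6)*20 = 110/3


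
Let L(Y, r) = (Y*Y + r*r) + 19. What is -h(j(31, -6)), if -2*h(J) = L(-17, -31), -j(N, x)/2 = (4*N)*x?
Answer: 1269/2 ≈ 634.50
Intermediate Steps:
j(N, x) = -8*N*x (j(N, x) = -2*4*N*x = -8*N*x)
L(Y, r) = 19 + Y**2 + r**2 (L(Y, r) = (Y**2 + r**2) + 19 = 19 + Y**2 + r**2)
h(J) = -1269/2 (h(J) = -(19 + (-17)**2 + (-31)**2)/2 = -(19 + 289 + 961)/2 = -1/2*1269 = -1269/2)
-h(j(31, -6)) = -1*(-1269/2) = 1269/2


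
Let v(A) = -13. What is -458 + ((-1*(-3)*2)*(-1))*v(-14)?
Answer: -380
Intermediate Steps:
-458 + ((-1*(-3)*2)*(-1))*v(-14) = -458 + ((-1*(-3)*2)*(-1))*(-13) = -458 + ((3*2)*(-1))*(-13) = -458 + (6*(-1))*(-13) = -458 - 6*(-13) = -458 + 78 = -380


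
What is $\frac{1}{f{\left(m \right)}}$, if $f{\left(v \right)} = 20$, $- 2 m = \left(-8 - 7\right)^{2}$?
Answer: $\frac{1}{20} \approx 0.05$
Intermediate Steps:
$m = - \frac{225}{2}$ ($m = - \frac{\left(-8 - 7\right)^{2}}{2} = - \frac{\left(-15\right)^{2}}{2} = \left(- \frac{1}{2}\right) 225 = - \frac{225}{2} \approx -112.5$)
$\frac{1}{f{\left(m \right)}} = \frac{1}{20}$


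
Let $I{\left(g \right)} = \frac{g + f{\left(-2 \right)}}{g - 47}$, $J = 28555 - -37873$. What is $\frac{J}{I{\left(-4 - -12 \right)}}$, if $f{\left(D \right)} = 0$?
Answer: $- \frac{647673}{2} \approx -3.2384 \cdot 10^{5}$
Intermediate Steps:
$J = 66428$ ($J = 28555 + 37873 = 66428$)
$I{\left(g \right)} = \frac{g}{-47 + g}$ ($I{\left(g \right)} = \frac{g + 0}{g - 47} = \frac{g}{g - 47} = \frac{g}{-47 + g}$)
$\frac{J}{I{\left(-4 - -12 \right)}} = \frac{66428}{\left(-4 - -12\right) \frac{1}{-47 - -8}} = \frac{66428}{\left(-4 + 12\right) \frac{1}{-47 + \left(-4 + 12\right)}} = \frac{66428}{8 \frac{1}{-47 + 8}} = \frac{66428}{8 \frac{1}{-39}} = \frac{66428}{8 \left(- \frac{1}{39}\right)} = \frac{66428}{- \frac{8}{39}} = 66428 \left(- \frac{39}{8}\right) = - \frac{647673}{2}$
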